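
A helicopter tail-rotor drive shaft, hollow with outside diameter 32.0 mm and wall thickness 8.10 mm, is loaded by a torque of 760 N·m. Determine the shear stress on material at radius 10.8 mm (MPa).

J = π(d_o⁴ − d_i⁴)/32 = π(0.0320⁴ − 0.0158⁴)/32 = 9.683×10^-8 m⁴.
Shear stress varies linearly with radius: τ = T·r/J = 760.0 × 0.0108 / 9.683×10^-8 = 8.477×10^7 Pa.

84.8 MPa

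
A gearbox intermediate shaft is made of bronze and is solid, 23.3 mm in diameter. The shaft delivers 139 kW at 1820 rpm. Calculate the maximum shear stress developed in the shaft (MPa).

294 MPa

ω = 2π·1820/60 = 190.6 rad/s, so T = P/ω = 139×10³ / 190.6 = 729.3 N·m.
J = πd⁴/32 = π(0.0233)⁴/32 = 2.894×10^-8 m⁴.
τ_max = T·r/J = 729.3 × 0.0117 / 2.894×10^-8 = 2.936×10^8 Pa.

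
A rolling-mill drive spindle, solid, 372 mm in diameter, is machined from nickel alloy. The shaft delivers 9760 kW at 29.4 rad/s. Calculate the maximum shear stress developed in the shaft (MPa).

ω = 29.4 rad/s, so T = P/ω = 9760×10³ / 29.40 = 332000 N·m.
J = πd⁴/32 = π(0.372)⁴/32 = 1.880×10^-3 m⁴.
τ_max = T·r/J = 332000 × 0.186 / 1.880×10^-3 = 3.284×10^7 Pa.

32.8 MPa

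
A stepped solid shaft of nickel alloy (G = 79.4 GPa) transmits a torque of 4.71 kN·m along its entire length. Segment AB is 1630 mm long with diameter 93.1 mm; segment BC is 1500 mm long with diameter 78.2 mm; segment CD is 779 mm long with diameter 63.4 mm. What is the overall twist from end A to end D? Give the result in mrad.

66.5 mrad

J_AB = π(0.0931)⁴/32 = 7.38×10^-6 m⁴; J_BC = π(0.0782)⁴/32 = 3.67×10^-6 m⁴; J_CD = π(0.0634)⁴/32 = 1.59×10^-6 m⁴.
θ = (T/G)·Σ L_i/J_i = (4710/79.4×10⁹)·(1.63/7.38×10^-6 + 1.50/3.67×10^-6 + 0.779/1.59×10^-6) = 0.06648 rad.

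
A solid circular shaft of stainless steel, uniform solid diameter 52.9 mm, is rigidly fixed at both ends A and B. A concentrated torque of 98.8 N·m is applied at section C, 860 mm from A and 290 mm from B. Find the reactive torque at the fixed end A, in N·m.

With uniform GJ and both ends fixed, compatibility θ_AC = θ_CB gives T_A·a = T_B·b, together with T_A + T_B = T₀.
T_A = T₀·b/(a+b) = 98.80·290/1150 = 24.91 N·m; T_B = 73.89 N·m.

24.9 N·m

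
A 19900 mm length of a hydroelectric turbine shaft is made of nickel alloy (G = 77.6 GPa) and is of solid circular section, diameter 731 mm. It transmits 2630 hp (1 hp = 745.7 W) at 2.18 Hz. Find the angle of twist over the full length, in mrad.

ω = 2π·2.18 = 13.70 rad/s, so T = P/ω = 2630×745.7 / 13.70 = 143200 N·m.
J = πd⁴/32 = π(0.731)⁴/32 = 0.02803 m⁴.
θ = T·L/(G·J) = 143200 × 19.9 / (77.6×10⁹ × 0.02803) = 1.310×10^-3 rad.

1.31 mrad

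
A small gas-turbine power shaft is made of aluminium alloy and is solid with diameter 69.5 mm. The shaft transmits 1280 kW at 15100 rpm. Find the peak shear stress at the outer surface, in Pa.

1.23e7 Pa

ω = 2π·15100/60 = 1581 rad/s, so T = P/ω = 1280×10³ / 1581 = 809.5 N·m.
J = πd⁴/32 = π(0.0695)⁴/32 = 2.291×10^-6 m⁴.
τ_max = T·r/J = 809.5 × 0.0348 / 2.291×10^-6 = 1.228×10^7 Pa.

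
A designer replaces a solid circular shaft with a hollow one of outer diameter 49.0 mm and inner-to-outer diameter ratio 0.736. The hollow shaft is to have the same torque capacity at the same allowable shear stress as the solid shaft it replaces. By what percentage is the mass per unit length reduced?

42.2 %

Equal τ_max and T ⇒ the solid shaft needs d_s³ = d_o³(1−k⁴), so d_s = 49.0·(1−0.736⁴)^(1/3) = 43.64 mm.
Area ratio A_h/A_s = d_o²(1−k²)/d_s² = (1−k²)/(1−k⁴)^(2/3) = 0.5777.
Mass saving = 1 − 0.5777 = 42.2 %.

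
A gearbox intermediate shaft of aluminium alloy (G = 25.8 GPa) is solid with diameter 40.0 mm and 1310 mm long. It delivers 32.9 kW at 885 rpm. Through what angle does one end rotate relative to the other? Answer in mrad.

ω = 2π·885/60 = 92.68 rad/s, so T = P/ω = 32.9×10³ / 92.68 = 355.0 N·m.
J = πd⁴/32 = π(0.0400)⁴/32 = 2.513×10^-7 m⁴.
θ = T·L/(G·J) = 355.0 × 1.31 / (25.8×10⁹ × 2.513×10^-7) = 0.07172 rad.

71.7 mrad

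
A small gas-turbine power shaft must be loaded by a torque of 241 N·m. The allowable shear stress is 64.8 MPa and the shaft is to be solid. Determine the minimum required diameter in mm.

For a solid shaft τ_max = 16T/(πd³), so d = (16T/(π τ_allow))^(1/3) = (16·241.0/(π·6.48×10^7))^(1/3) = 0.02666 m.

26.7 mm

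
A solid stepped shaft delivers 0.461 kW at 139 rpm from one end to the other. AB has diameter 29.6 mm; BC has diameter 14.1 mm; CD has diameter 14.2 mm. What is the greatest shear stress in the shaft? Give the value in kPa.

57500 kPa

ω = 2π·139/60 = 14.56 rad/s, so T = P/ω = 0.461×10³ / 14.56 = 31.67 N·m.
Under the same torque, τ_max = 16T/(πd³) is largest where d is smallest — segment BC (d = 14.1 mm).
τ_max = 16·31.67/(π·(0.0141)³) = 5.754×10^7 Pa.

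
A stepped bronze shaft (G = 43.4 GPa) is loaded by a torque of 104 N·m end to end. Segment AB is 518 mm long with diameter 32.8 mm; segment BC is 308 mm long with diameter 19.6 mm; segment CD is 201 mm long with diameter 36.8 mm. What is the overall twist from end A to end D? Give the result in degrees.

3.70°

J_AB = π(0.0328)⁴/32 = 1.14×10^-7 m⁴; J_BC = π(0.0196)⁴/32 = 1.45×10^-8 m⁴; J_CD = π(0.0368)⁴/32 = 1.80×10^-7 m⁴.
θ = (T/G)·Σ L_i/J_i = (104.0/43.4×10⁹)·(0.518/1.14×10^-7 + 0.308/1.45×10^-8 + 0.201/1.80×10^-7) = 0.06454 rad.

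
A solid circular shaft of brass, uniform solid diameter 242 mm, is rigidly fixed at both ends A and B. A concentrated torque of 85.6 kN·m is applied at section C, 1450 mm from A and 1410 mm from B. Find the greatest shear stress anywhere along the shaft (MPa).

With uniform GJ and both ends fixed, compatibility θ_AC = θ_CB gives T_A·a = T_B·b, together with T_A + T_B = T₀.
T_A = T₀·b/(a+b) = 85600·1410/2860 = 42200 N·m; T_B = 43400 N·m.
τ in each portion: τ_AC = 1.52×10^7 Pa, τ_CB = 1.56×10^7 Pa; maximum is in CB.
τ_max = T_CB·r/J = 43400·0.121/3.37×10^-4 = 1.560×10^7 Pa.

15.6 MPa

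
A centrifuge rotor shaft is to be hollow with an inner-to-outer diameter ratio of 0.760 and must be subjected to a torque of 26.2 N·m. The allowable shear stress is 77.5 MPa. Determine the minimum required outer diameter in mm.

For a hollow shaft with d_i/d_o = 0.760: τ_max = 16T/(π d_o³ (1−k⁴)), so d_o = [16T/(π τ_allow (1−k⁴))]^(1/3) = [16·26.20/(π·7.75×10^7·0.6664)]^(1/3) = 0.01372 m.

13.7 mm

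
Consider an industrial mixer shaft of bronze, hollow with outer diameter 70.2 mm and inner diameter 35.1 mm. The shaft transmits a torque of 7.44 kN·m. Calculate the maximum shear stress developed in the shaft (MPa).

J = π(d_o⁴ − d_i⁴)/32 = π(0.0702⁴ − 0.0351⁴)/32 = 2.235×10^-6 m⁴.
τ_max = T·r/J = 7440 × 0.0351 / 2.235×10^-6 = 1.168×10^8 Pa.

117 MPa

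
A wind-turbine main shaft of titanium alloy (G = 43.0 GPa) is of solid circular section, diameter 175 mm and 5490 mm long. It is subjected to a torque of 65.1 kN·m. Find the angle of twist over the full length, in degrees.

J = πd⁴/32 = π(0.175)⁴/32 = 9.208×10^-5 m⁴.
θ = T·L/(G·J) = 65100 × 5.49 / (43.0×10⁹ × 9.208×10^-5) = 0.09027 rad.

5.17°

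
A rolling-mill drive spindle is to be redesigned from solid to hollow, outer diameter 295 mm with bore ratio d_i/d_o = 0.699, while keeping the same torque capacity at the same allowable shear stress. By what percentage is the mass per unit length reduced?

38.7 %

Equal τ_max and T ⇒ the solid shaft needs d_s³ = d_o³(1−k⁴), so d_s = 295·(1−0.699⁴)^(1/3) = 269.4 mm.
Area ratio A_h/A_s = d_o²(1−k²)/d_s² = (1−k²)/(1−k⁴)^(2/3) = 0.6134.
Mass saving = 1 − 0.6134 = 38.7 %.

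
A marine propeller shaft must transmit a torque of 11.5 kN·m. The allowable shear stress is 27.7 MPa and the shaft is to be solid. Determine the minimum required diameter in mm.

For a solid shaft τ_max = 16T/(πd³), so d = (16T/(π τ_allow))^(1/3) = (16·11500/(π·2.77×10^7))^(1/3) = 0.1284 m.

128 mm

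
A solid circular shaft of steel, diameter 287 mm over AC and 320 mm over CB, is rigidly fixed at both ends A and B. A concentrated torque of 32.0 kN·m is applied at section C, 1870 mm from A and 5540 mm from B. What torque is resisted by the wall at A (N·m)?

Compatibility: T_A·a/J_AC = T_B·b/J_CB with T_A + T_B = T₀.
J_AC = 6.66×10^-4 m⁴, J_CB = 1.03×10^-3 m⁴, so T_A = T₀·(J_AC/a)/((J_AC/a)+(J_CB/b)) = 21030 N·m, T_B = 10970 N·m.

21000 N·m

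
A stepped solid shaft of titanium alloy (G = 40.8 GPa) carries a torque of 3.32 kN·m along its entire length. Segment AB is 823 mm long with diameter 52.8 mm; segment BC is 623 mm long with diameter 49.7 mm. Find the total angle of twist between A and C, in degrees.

J_AB = π(0.0528)⁴/32 = 7.63×10^-7 m⁴; J_BC = π(0.0497)⁴/32 = 5.99×10^-7 m⁴.
θ = (T/G)·Σ L_i/J_i = (3320/40.8×10⁹)·(0.823/7.63×10^-7 + 0.623/5.99×10^-7) = 0.1724 rad.

9.88°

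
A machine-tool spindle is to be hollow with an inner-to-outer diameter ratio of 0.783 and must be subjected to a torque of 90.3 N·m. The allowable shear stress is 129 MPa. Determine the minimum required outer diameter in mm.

For a hollow shaft with d_i/d_o = 0.783: τ_max = 16T/(π d_o³ (1−k⁴)), so d_o = [16T/(π τ_allow (1−k⁴))]^(1/3) = [16·90.30/(π·1.29×10^8·0.6241)]^(1/3) = 0.01788 m.

17.9 mm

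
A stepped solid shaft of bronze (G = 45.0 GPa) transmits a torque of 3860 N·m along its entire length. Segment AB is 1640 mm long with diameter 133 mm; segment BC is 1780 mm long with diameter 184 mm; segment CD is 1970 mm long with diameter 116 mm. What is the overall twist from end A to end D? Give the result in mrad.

J_AB = π(0.133)⁴/32 = 3.07×10^-5 m⁴; J_BC = π(0.184)⁴/32 = 1.13×10^-4 m⁴; J_CD = π(0.116)⁴/32 = 1.78×10^-5 m⁴.
θ = (T/G)·Σ L_i/J_i = (3860/45.0×10⁹)·(1.64/3.07×10^-5 + 1.78/1.13×10^-4 + 1.97/1.78×10^-5) = 0.01544 rad.

15.4 mrad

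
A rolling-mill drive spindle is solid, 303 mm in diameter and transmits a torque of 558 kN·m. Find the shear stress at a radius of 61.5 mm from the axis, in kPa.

41500 kPa

J = πd⁴/32 = π(0.303)⁴/32 = 8.275×10^-4 m⁴.
Shear stress varies linearly with radius: τ = T·r/J = 558000 × 0.0615 / 8.275×10^-4 = 4.147×10^7 Pa.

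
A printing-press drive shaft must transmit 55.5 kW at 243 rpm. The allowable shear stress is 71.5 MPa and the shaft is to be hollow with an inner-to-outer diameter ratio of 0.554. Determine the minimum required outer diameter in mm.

55.6 mm

ω = 2π·243/60 = 25.45 rad/s, so T = P/ω = 55.5×10³ / 25.45 = 2181 N·m.
For a hollow shaft with d_i/d_o = 0.554: τ_max = 16T/(π d_o³ (1−k⁴)), so d_o = [16T/(π τ_allow (1−k⁴))]^(1/3) = [16·2181/(π·7.15×10^7·0.9058)]^(1/3) = 0.05556 m.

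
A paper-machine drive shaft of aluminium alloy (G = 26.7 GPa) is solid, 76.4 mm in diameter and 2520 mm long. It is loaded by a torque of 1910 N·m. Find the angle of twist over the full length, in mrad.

53.9 mrad

J = πd⁴/32 = π(0.0764)⁴/32 = 3.345×10^-6 m⁴.
θ = T·L/(G·J) = 1910 × 2.52 / (26.7×10⁹ × 3.345×10^-6) = 0.05390 rad.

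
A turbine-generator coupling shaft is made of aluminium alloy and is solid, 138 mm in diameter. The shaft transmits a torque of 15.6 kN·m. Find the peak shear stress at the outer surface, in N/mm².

J = πd⁴/32 = π(0.138)⁴/32 = 3.561×10^-5 m⁴.
τ_max = T·r/J = 15600 × 0.0690 / 3.561×10^-5 = 3.023×10^7 Pa.

30.2 N/mm²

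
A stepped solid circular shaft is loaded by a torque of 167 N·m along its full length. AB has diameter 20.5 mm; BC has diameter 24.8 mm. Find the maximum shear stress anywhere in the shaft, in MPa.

Under the same torque, τ_max = 16T/(πd³) is largest where d is smallest — segment AB (d = 20.5 mm).
τ_max = 16·167.0/(π·(0.0205)³) = 9.872×10^7 Pa.

98.7 MPa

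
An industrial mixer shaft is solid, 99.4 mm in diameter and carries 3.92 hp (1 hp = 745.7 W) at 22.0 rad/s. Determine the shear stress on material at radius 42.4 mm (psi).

85.3 psi

ω = 22.0 rad/s, so T = P/ω = 3.92×745.7 / 22.00 = 132.9 N·m.
J = πd⁴/32 = π(0.0994)⁴/32 = 9.584×10^-6 m⁴.
Shear stress varies linearly with radius: τ = T·r/J = 132.9 × 0.0424 / 9.584×10^-6 = 5.878×10^5 Pa.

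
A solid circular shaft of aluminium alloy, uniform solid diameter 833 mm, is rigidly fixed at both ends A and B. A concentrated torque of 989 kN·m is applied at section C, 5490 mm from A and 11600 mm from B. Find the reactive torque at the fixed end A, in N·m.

With uniform GJ and both ends fixed, compatibility θ_AC = θ_CB gives T_A·a = T_B·b, together with T_A + T_B = T₀.
T_A = T₀·b/(a+b) = 989000·11600/17090 = 671300 N·m; T_B = 317700 N·m.

671000 N·m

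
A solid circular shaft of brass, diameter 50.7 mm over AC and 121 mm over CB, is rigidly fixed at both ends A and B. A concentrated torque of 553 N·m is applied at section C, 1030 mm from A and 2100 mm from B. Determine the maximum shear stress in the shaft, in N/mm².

1.50 N/mm²

Compatibility: T_A·a/J_AC = T_B·b/J_CB with T_A + T_B = T₀.
J_AC = 6.49×10^-7 m⁴, J_CB = 2.10×10^-5 m⁴, so T_A = T₀·(J_AC/a)/((J_AC/a)+(J_CB/b)) = 32.70 N·m, T_B = 520.3 N·m.
τ in each portion: τ_AC = 1.28×10^6 Pa, τ_CB = 1.50×10^6 Pa; maximum is in CB.
τ_max = T_CB·r/J = 520.3·0.0605/2.10×10^-5 = 1.496×10^6 Pa.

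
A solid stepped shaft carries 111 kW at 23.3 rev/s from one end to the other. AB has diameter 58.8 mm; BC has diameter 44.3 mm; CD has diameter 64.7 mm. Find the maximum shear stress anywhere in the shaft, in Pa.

4.44e7 Pa

ω = 2π·23.3 = 146.4 rad/s, so T = P/ω = 111×10³ / 146.4 = 758.2 N·m.
Under the same torque, τ_max = 16T/(πd³) is largest where d is smallest — segment BC (d = 44.3 mm).
τ_max = 16·758.2/(π·(0.0443)³) = 4.442×10^7 Pa.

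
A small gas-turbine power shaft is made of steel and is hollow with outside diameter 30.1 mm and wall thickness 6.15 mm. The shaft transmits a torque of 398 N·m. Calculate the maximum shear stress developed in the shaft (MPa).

84.7 MPa

J = π(d_o⁴ − d_i⁴)/32 = π(0.0301⁴ − 0.0178⁴)/32 = 7.073×10^-8 m⁴.
τ_max = T·r/J = 398.0 × 0.0151 / 7.073×10^-8 = 8.468×10^7 Pa.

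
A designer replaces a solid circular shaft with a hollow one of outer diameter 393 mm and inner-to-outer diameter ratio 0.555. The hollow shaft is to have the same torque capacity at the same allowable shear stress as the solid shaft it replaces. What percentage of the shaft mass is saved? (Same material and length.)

Equal τ_max and T ⇒ the solid shaft needs d_s³ = d_o³(1−k⁴), so d_s = 393·(1−0.555⁴)^(1/3) = 380.2 mm.
Area ratio A_h/A_s = d_o²(1−k²)/d_s² = (1−k²)/(1−k⁴)^(2/3) = 0.7395.
Mass saving = 1 − 0.7395 = 26.0 %.

26.0 %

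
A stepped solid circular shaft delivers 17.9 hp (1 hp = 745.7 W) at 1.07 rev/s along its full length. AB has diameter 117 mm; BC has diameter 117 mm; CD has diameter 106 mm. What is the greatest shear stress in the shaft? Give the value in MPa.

8.49 MPa

ω = 2π·1.07 = 6.723 rad/s, so T = P/ω = 17.9×745.7 / 6.723 = 1985 N·m.
Under the same torque, τ_max = 16T/(πd³) is largest where d is smallest — segment CD (d = 106 mm).
τ_max = 16·1985/(π·(0.106)³) = 8.490×10^6 Pa.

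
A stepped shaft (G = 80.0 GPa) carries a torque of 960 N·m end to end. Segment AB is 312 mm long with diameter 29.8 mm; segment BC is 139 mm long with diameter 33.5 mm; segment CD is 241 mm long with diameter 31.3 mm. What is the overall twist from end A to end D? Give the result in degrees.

J_AB = π(0.0298)⁴/32 = 7.74×10^-8 m⁴; J_BC = π(0.0335)⁴/32 = 1.24×10^-7 m⁴; J_CD = π(0.0313)⁴/32 = 9.42×10^-8 m⁴.
θ = (T/G)·Σ L_i/J_i = (960.0/80.0×10⁹)·(0.312/7.74×10^-8 + 0.139/1.24×10^-7 + 0.241/9.42×10^-8) = 0.09254 rad.

5.30°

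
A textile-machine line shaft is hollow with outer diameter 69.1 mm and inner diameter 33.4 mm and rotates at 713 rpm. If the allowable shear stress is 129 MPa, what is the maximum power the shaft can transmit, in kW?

590 kW

J = π(d_o⁴ − d_i⁴)/32 = π(0.0691⁴ − 0.0334⁴)/32 = 2.116×10^-6 m⁴.
T_max = τ_allow·J/r = 1.29×10^8 × 2.116×10^-6 / 0.0345 = 7901 N·m.
ω = 2π·713/60 = 74.67 rad/s, so P_max = T_max·ω = 5.899×10^5 W.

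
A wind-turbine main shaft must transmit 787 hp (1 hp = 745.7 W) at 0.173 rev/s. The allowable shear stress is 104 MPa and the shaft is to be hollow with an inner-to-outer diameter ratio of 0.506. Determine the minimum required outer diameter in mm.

ω = 2π·0.173 = 1.087 rad/s, so T = P/ω = 787×745.7 / 1.087 = 539900 N·m.
For a hollow shaft with d_i/d_o = 0.506: τ_max = 16T/(π d_o³ (1−k⁴)), so d_o = [16T/(π τ_allow (1−k⁴))]^(1/3) = [16·539900/(π·1.04×10^8·0.9344)]^(1/3) = 0.3047 m.

305 mm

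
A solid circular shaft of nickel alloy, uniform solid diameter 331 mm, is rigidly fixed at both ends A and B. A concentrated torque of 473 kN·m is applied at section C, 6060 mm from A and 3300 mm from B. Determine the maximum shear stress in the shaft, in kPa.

43000 kPa

With uniform GJ and both ends fixed, compatibility θ_AC = θ_CB gives T_A·a = T_B·b, together with T_A + T_B = T₀.
T_A = T₀·b/(a+b) = 473000·3300/9360 = 166800 N·m; T_B = 306200 N·m.
τ in each portion: τ_AC = 2.34×10^7 Pa, τ_CB = 4.30×10^7 Pa; maximum is in CB.
τ_max = T_CB·r/J = 306200·0.166/1.18×10^-3 = 4.301×10^7 Pa.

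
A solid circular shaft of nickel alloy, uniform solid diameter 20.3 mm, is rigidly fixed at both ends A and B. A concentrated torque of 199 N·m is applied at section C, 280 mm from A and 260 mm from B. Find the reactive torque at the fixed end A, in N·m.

With uniform GJ and both ends fixed, compatibility θ_AC = θ_CB gives T_A·a = T_B·b, together with T_A + T_B = T₀.
T_A = T₀·b/(a+b) = 199.0·260/540.0 = 95.81 N·m; T_B = 103.2 N·m.

95.8 N·m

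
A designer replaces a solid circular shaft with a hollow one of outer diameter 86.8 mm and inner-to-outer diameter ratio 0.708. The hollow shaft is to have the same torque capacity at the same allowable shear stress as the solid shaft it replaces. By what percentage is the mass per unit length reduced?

39.5 %

Equal τ_max and T ⇒ the solid shaft needs d_s³ = d_o³(1−k⁴), so d_s = 86.8·(1−0.708⁴)^(1/3) = 78.82 mm.
Area ratio A_h/A_s = d_o²(1−k²)/d_s² = (1−k²)/(1−k⁴)^(2/3) = 0.6049.
Mass saving = 1 − 0.6049 = 39.5 %.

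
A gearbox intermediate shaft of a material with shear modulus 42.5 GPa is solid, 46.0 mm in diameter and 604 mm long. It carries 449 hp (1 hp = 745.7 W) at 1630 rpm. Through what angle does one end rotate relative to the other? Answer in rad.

0.0634 rad

ω = 2π·1630/60 = 170.7 rad/s, so T = P/ω = 449×745.7 / 170.7 = 1962 N·m.
J = πd⁴/32 = π(0.0460)⁴/32 = 4.396×10^-7 m⁴.
θ = T·L/(G·J) = 1962 × 0.604 / (42.5×10⁹ × 4.396×10^-7) = 0.06342 rad.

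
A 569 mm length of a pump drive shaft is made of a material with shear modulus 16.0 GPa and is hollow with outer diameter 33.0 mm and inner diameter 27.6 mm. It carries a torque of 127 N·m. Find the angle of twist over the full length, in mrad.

76.0 mrad

J = π(d_o⁴ − d_i⁴)/32 = π(0.0330⁴ − 0.0276⁴)/32 = 5.946×10^-8 m⁴.
θ = T·L/(G·J) = 127.0 × 0.569 / (16.0×10⁹ × 5.946×10^-8) = 0.07596 rad.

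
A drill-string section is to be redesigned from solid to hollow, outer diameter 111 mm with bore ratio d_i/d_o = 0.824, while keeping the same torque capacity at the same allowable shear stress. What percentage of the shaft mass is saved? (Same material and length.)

51.5 %

Equal τ_max and T ⇒ the solid shaft needs d_s³ = d_o³(1−k⁴), so d_s = 111·(1−0.824⁴)^(1/3) = 90.33 mm.
Area ratio A_h/A_s = d_o²(1−k²)/d_s² = (1−k²)/(1−k⁴)^(2/3) = 0.4847.
Mass saving = 1 − 0.4847 = 51.5 %.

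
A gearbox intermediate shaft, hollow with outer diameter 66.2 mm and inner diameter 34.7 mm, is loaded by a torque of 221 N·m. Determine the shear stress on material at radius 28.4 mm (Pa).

3.60e6 Pa

J = π(d_o⁴ − d_i⁴)/32 = π(0.0662⁴ − 0.0347⁴)/32 = 1.743×10^-6 m⁴.
Shear stress varies linearly with radius: τ = T·r/J = 221.0 × 0.0284 / 1.743×10^-6 = 3.601×10^6 Pa.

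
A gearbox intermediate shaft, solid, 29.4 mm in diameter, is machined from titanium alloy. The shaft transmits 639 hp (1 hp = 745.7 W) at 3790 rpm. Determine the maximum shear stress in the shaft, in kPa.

ω = 2π·3790/60 = 396.9 rad/s, so T = P/ω = 639×745.7 / 396.9 = 1201 N·m.
J = πd⁴/32 = π(0.0294)⁴/32 = 7.335×10^-8 m⁴.
τ_max = T·r/J = 1201 × 0.0147 / 7.335×10^-8 = 2.406×10^8 Pa.

241000 kPa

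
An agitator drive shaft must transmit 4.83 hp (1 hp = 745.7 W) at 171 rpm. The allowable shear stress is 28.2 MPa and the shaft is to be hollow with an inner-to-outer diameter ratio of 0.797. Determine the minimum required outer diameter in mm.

ω = 2π·171/60 = 17.91 rad/s, so T = P/ω = 4.83×745.7 / 17.91 = 201.1 N·m.
For a hollow shaft with d_i/d_o = 0.797: τ_max = 16T/(π d_o³ (1−k⁴)), so d_o = [16T/(π τ_allow (1−k⁴))]^(1/3) = [16·201.1/(π·2.82×10^7·0.5965)]^(1/3) = 0.03934 m.

39.3 mm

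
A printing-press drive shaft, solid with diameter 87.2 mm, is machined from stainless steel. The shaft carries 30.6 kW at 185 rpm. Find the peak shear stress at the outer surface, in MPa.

12.1 MPa

ω = 2π·185/60 = 19.37 rad/s, so T = P/ω = 30.6×10³ / 19.37 = 1580 N·m.
J = πd⁴/32 = π(0.0872)⁴/32 = 5.676×10^-6 m⁴.
τ_max = T·r/J = 1580 × 0.0436 / 5.676×10^-6 = 1.213×10^7 Pa.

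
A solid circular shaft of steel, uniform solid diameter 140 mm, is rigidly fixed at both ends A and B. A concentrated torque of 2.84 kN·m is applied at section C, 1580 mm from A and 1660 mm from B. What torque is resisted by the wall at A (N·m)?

1460 N·m

With uniform GJ and both ends fixed, compatibility θ_AC = θ_CB gives T_A·a = T_B·b, together with T_A + T_B = T₀.
T_A = T₀·b/(a+b) = 2840·1660/3240 = 1455 N·m; T_B = 1385 N·m.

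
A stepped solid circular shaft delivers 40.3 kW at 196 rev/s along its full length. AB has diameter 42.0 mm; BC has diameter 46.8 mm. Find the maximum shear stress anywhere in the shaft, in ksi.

0.326 ksi

ω = 2π·196 = 1232 rad/s, so T = P/ω = 40.3×10³ / 1232 = 32.72 N·m.
Under the same torque, τ_max = 16T/(πd³) is largest where d is smallest — segment AB (d = 42.0 mm).
τ_max = 16·32.72/(π·(0.0420)³) = 2.250×10^6 Pa.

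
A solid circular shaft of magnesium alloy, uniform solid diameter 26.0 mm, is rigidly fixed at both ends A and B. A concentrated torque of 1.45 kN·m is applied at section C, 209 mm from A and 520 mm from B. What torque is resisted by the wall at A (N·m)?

1030 N·m

With uniform GJ and both ends fixed, compatibility θ_AC = θ_CB gives T_A·a = T_B·b, together with T_A + T_B = T₀.
T_A = T₀·b/(a+b) = 1450·520/729.0 = 1034 N·m; T_B = 415.7 N·m.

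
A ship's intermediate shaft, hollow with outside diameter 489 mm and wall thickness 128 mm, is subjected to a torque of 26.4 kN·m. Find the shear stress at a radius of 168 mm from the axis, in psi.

J = π(d_o⁴ − d_i⁴)/32 = π(0.489⁴ − 0.233⁴)/32 = 5.324×10^-3 m⁴.
Shear stress varies linearly with radius: τ = T·r/J = 26400 × 0.168 / 5.324×10^-3 = 8.330×10^5 Pa.

121 psi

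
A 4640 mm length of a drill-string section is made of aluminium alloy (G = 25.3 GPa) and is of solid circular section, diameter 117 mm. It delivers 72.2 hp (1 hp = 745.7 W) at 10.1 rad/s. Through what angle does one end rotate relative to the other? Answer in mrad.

53.1 mrad

ω = 10.1 rad/s, so T = P/ω = 72.2×745.7 / 10.10 = 5331 N·m.
J = πd⁴/32 = π(0.117)⁴/32 = 1.840×10^-5 m⁴.
θ = T·L/(G·J) = 5331 × 4.64 / (25.3×10⁹ × 1.840×10^-5) = 0.05314 rad.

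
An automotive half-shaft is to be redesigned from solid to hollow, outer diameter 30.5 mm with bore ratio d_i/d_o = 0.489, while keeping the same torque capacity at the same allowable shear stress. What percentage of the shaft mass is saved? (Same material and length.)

20.9 %

Equal τ_max and T ⇒ the solid shaft needs d_s³ = d_o³(1−k⁴), so d_s = 30.5·(1−0.489⁴)^(1/3) = 29.91 mm.
Area ratio A_h/A_s = d_o²(1−k²)/d_s² = (1−k²)/(1−k⁴)^(2/3) = 0.7913.
Mass saving = 1 − 0.7913 = 20.9 %.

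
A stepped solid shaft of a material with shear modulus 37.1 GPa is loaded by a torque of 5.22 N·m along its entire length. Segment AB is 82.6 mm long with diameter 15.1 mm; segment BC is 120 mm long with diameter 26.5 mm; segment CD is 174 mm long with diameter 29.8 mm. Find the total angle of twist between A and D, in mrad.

J_AB = π(0.0151)⁴/32 = 5.10×10^-9 m⁴; J_BC = π(0.0265)⁴/32 = 4.84×10^-8 m⁴; J_CD = π(0.0298)⁴/32 = 7.74×10^-8 m⁴.
θ = (T/G)·Σ L_i/J_i = (5.220/37.1×10⁹)·(0.0826/5.10×10^-9 + 0.120/4.84×10^-8 + 0.174/7.74×10^-8) = 2.942×10^-3 rad.

2.94 mrad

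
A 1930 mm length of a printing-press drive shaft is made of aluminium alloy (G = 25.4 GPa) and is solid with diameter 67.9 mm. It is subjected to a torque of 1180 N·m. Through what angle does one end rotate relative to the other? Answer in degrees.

J = πd⁴/32 = π(0.0679)⁴/32 = 2.087×10^-6 m⁴.
θ = T·L/(G·J) = 1180 × 1.93 / (25.4×10⁹ × 2.087×10^-6) = 0.04297 rad.

2.46°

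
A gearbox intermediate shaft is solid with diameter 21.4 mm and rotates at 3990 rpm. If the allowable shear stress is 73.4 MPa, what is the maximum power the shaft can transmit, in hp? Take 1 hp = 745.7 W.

79.1 hp

J = πd⁴/32 = π(0.0214)⁴/32 = 2.059×10^-8 m⁴.
T_max = τ_allow·J/r = 7.34×10^7 × 2.059×10^-8 / 0.0107 = 141.2 N·m.
ω = 2π·3990/60 = 417.8 rad/s, so P_max = T_max·ω = 5.902×10^4 W.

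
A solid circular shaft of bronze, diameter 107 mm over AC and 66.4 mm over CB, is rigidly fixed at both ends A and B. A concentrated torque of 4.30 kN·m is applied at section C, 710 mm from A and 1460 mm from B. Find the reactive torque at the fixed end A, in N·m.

Compatibility: T_A·a/J_AC = T_B·b/J_CB with T_A + T_B = T₀.
J_AC = 1.29×10^-5 m⁴, J_CB = 1.91×10^-6 m⁴, so T_A = T₀·(J_AC/a)/((J_AC/a)+(J_CB/b)) = 4011 N·m, T_B = 289.2 N·m.

4010 N·m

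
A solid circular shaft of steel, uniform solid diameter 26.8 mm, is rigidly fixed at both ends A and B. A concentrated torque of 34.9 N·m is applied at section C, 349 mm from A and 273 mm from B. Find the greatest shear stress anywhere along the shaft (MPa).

5.18 MPa

With uniform GJ and both ends fixed, compatibility θ_AC = θ_CB gives T_A·a = T_B·b, together with T_A + T_B = T₀.
T_A = T₀·b/(a+b) = 34.90·273/622.0 = 15.32 N·m; T_B = 19.58 N·m.
τ in each portion: τ_AC = 4.05×10^6 Pa, τ_CB = 5.18×10^6 Pa; maximum is in CB.
τ_max = T_CB·r/J = 19.58·0.0134/5.06×10^-8 = 5.181×10^6 Pa.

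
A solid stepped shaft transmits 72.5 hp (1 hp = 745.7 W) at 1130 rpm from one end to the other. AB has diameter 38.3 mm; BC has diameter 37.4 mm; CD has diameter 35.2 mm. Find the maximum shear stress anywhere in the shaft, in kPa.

53400 kPa

ω = 2π·1130/60 = 118.3 rad/s, so T = P/ω = 72.5×745.7 / 118.3 = 456.9 N·m.
Under the same torque, τ_max = 16T/(πd³) is largest where d is smallest — segment CD (d = 35.2 mm).
τ_max = 16·456.9/(π·(0.0352)³) = 5.335×10^7 Pa.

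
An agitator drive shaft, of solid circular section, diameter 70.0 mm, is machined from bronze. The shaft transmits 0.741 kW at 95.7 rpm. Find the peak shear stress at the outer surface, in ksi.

ω = 2π·95.7/60 = 10.02 rad/s, so T = P/ω = 0.741×10³ / 10.02 = 73.94 N·m.
J = πd⁴/32 = π(0.0700)⁴/32 = 2.357×10^-6 m⁴.
τ_max = T·r/J = 73.94 × 0.0350 / 2.357×10^-6 = 1.098×10^6 Pa.

0.159 ksi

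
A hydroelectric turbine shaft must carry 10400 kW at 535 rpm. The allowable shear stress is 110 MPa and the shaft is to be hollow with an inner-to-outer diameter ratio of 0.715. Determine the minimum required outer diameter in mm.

ω = 2π·535/60 = 56.03 rad/s, so T = P/ω = 10400×10³ / 56.03 = 185600 N·m.
For a hollow shaft with d_i/d_o = 0.715: τ_max = 16T/(π d_o³ (1−k⁴)), so d_o = [16T/(π τ_allow (1−k⁴))]^(1/3) = [16·185600/(π·1.10×10^8·0.7386)]^(1/3) = 0.2266 m.

227 mm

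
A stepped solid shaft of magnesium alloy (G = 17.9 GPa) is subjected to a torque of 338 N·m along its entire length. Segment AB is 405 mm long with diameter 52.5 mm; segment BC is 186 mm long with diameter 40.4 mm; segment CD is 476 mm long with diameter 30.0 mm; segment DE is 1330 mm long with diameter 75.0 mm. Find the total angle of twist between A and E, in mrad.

J_AB = π(0.0525)⁴/32 = 7.46×10^-7 m⁴; J_BC = π(0.0404)⁴/32 = 2.62×10^-7 m⁴; J_CD = π(0.0300)⁴/32 = 7.95×10^-8 m⁴; J_DE = π(0.0750)⁴/32 = 3.11×10^-6 m⁴.
θ = (T/G)·Σ L_i/J_i = (338.0/17.9×10⁹)·(0.405/7.46×10^-7 + 0.186/2.62×10^-7 + 0.476/7.95×10^-8 + 1.33/3.11×10^-6) = 0.1448 rad.

145 mrad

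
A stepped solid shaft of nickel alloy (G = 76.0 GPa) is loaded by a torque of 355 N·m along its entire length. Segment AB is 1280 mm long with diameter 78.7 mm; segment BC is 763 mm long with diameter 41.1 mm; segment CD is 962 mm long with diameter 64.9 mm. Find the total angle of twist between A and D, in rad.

0.0169 rad

J_AB = π(0.0787)⁴/32 = 3.77×10^-6 m⁴; J_BC = π(0.0411)⁴/32 = 2.80×10^-7 m⁴; J_CD = π(0.0649)⁴/32 = 1.74×10^-6 m⁴.
θ = (T/G)·Σ L_i/J_i = (355.0/76.0×10⁹)·(1.28/3.77×10^-6 + 0.763/2.80×10^-7 + 0.962/1.74×10^-6) = 0.01689 rad.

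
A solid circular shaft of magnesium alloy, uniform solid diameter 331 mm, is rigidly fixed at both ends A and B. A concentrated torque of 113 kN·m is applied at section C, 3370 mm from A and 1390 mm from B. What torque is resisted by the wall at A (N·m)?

With uniform GJ and both ends fixed, compatibility θ_AC = θ_CB gives T_A·a = T_B·b, together with T_A + T_B = T₀.
T_A = T₀·b/(a+b) = 113000·1390/4760 = 33000 N·m; T_B = 80000 N·m.

33000 N·m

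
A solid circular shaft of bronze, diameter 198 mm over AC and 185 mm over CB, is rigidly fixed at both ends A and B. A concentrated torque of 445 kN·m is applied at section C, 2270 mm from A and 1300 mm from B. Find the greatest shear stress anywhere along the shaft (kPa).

Compatibility: T_A·a/J_AC = T_B·b/J_CB with T_A + T_B = T₀.
J_AC = 1.51×10^-4 m⁴, J_CB = 1.15×10^-4 m⁴, so T_A = T₀·(J_AC/a)/((J_AC/a)+(J_CB/b)) = 190900 N·m, T_B = 254100 N·m.
τ in each portion: τ_AC = 1.25×10^8 Pa, τ_CB = 2.04×10^8 Pa; maximum is in CB.
τ_max = T_CB·r/J = 254100·0.0925/1.15×10^-4 = 2.044×10^8 Pa.

204000 kPa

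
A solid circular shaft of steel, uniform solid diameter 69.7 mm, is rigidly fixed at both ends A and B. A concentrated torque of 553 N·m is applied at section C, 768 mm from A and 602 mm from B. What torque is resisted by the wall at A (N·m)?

With uniform GJ and both ends fixed, compatibility θ_AC = θ_CB gives T_A·a = T_B·b, together with T_A + T_B = T₀.
T_A = T₀·b/(a+b) = 553.0·602/1370 = 243.0 N·m; T_B = 310.0 N·m.

243 N·m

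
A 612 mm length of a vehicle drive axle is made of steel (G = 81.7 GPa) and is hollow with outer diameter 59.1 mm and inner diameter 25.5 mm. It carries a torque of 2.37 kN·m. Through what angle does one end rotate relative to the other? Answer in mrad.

J = π(d_o⁴ − d_i⁴)/32 = π(0.0591⁴ − 0.0255⁴)/32 = 1.156×10^-6 m⁴.
θ = T·L/(G·J) = 2370 × 0.612 / (81.7×10⁹ × 1.156×10^-6) = 0.01535 rad.

15.4 mrad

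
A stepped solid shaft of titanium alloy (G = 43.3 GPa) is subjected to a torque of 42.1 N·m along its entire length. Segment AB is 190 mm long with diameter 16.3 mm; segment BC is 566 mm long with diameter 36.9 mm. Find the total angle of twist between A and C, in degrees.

J_AB = π(0.0163)⁴/32 = 6.93×10^-9 m⁴; J_BC = π(0.0369)⁴/32 = 1.82×10^-7 m⁴.
θ = (T/G)·Σ L_i/J_i = (42.10/43.3×10⁹)·(0.190/6.93×10^-9 + 0.566/1.82×10^-7) = 0.02968 rad.

1.70°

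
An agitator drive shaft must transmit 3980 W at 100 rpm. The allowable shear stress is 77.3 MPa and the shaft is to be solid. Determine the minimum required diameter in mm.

ω = 2π·100/60 = 10.47 rad/s, so T = P/ω = 3980 / 10.47 = 380.1 N·m.
For a solid shaft τ_max = 16T/(πd³), so d = (16T/(π τ_allow))^(1/3) = (16·380.1/(π·7.73×10^7))^(1/3) = 0.02926 m.

29.3 mm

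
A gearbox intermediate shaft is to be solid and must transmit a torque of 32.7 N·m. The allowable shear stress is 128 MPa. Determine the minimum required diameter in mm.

For a solid shaft τ_max = 16T/(πd³), so d = (16T/(π τ_allow))^(1/3) = (16·32.70/(π·1.28×10^8))^(1/3) = 0.01092 m.

10.9 mm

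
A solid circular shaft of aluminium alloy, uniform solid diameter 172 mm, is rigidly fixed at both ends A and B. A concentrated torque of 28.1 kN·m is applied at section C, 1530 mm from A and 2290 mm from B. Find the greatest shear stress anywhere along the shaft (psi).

With uniform GJ and both ends fixed, compatibility θ_AC = θ_CB gives T_A·a = T_B·b, together with T_A + T_B = T₀.
T_A = T₀·b/(a+b) = 28100·2290/3820 = 16850 N·m; T_B = 11250 N·m.
τ in each portion: τ_AC = 1.69×10^7 Pa, τ_CB = 1.13×10^7 Pa; maximum is in AC.
τ_max = T_AC·r/J = 16850·0.0860/8.59×10^-5 = 1.686×10^7 Pa.

2450 psi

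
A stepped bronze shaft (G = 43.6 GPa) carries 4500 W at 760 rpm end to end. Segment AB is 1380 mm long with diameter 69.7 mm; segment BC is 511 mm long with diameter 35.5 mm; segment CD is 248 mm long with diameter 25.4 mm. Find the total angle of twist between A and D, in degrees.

ω = 2π·760/60 = 79.59 rad/s, so T = P/ω = 4500 / 79.59 = 56.54 N·m.
J_AB = π(0.0697)⁴/32 = 2.32×10^-6 m⁴; J_BC = π(0.0355)⁴/32 = 1.56×10^-7 m⁴; J_CD = π(0.0254)⁴/32 = 4.09×10^-8 m⁴.
θ = (T/G)·Σ L_i/J_i = (56.54/43.6×10⁹)·(1.38/2.32×10^-6 + 0.511/1.56×10^-7 + 0.248/4.09×10^-8) = 0.01289 rad.

0.739°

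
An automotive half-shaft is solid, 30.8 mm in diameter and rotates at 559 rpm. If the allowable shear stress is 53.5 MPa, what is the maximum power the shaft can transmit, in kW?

18.0 kW

J = πd⁴/32 = π(0.0308)⁴/32 = 8.835×10^-8 m⁴.
T_max = τ_allow·J/r = 5.35×10^7 × 8.835×10^-8 / 0.0154 = 306.9 N·m.
ω = 2π·559/60 = 58.54 rad/s, so P_max = T_max·ω = 1.797×10^4 W.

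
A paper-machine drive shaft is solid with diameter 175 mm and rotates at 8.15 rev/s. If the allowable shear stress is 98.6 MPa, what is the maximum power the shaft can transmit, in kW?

J = πd⁴/32 = π(0.175)⁴/32 = 9.208×10^-5 m⁴.
T_max = τ_allow·J/r = 9.86×10^7 × 9.208×10^-5 / 0.0875 = 103800 N·m.
ω = 2π·8.15 = 51.21 rad/s, so P_max = T_max·ω = 5.313×10^6 W.

5310 kW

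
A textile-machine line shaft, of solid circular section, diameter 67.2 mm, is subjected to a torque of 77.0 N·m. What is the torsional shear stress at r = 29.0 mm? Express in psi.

162 psi

J = πd⁴/32 = π(0.0672)⁴/32 = 2.002×10^-6 m⁴.
Shear stress varies linearly with radius: τ = T·r/J = 77.00 × 0.0290 / 2.002×10^-6 = 1.115×10^6 Pa.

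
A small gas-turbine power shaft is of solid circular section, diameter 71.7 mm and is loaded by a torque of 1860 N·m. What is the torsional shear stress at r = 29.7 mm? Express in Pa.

2.13e7 Pa

J = πd⁴/32 = π(0.0717)⁴/32 = 2.595×10^-6 m⁴.
Shear stress varies linearly with radius: τ = T·r/J = 1860 × 0.0297 / 2.595×10^-6 = 2.129×10^7 Pa.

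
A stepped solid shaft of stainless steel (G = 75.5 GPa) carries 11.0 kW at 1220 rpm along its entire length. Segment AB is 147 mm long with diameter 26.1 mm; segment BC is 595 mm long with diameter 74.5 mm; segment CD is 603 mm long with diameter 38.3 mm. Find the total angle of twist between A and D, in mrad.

ω = 2π·1220/60 = 127.8 rad/s, so T = P/ω = 11.0×10³ / 127.8 = 86.10 N·m.
J_AB = π(0.0261)⁴/32 = 4.56×10^-8 m⁴; J_BC = π(0.0745)⁴/32 = 3.02×10^-6 m⁴; J_CD = π(0.0383)⁴/32 = 2.11×10^-7 m⁴.
θ = (T/G)·Σ L_i/J_i = (86.10/75.5×10⁹)·(0.147/4.56×10^-8 + 0.595/3.02×10^-6 + 0.603/2.11×10^-7) = 7.159×10^-3 rad.

7.16 mrad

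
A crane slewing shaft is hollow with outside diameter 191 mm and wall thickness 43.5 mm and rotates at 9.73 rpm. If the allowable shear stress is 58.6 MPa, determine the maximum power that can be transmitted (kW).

74.5 kW

J = π(d_o⁴ − d_i⁴)/32 = π(0.191⁴ − 0.104⁴)/32 = 1.192×10^-4 m⁴.
T_max = τ_allow·J/r = 5.86×10^7 × 1.192×10^-4 / 0.0955 = 73130 N·m.
ω = 2π·9.73/60 = 1.019 rad/s, so P_max = T_max·ω = 7.451×10^4 W.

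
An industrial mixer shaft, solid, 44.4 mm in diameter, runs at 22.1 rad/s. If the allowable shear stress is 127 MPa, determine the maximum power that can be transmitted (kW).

J = πd⁴/32 = π(0.0444)⁴/32 = 3.815×10^-7 m⁴.
T_max = τ_allow·J/r = 1.27×10^8 × 3.815×10^-7 / 0.0222 = 2183 N·m.
ω = 22.1 rad/s, so P_max = T_max·ω = 4.824×10^4 W.

48.2 kW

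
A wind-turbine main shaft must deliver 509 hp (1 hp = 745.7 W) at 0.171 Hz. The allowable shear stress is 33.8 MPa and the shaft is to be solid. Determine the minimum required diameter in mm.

376 mm

ω = 2π·0.171 = 1.074 rad/s, so T = P/ω = 509×745.7 / 1.074 = 353300 N·m.
For a solid shaft τ_max = 16T/(πd³), so d = (16T/(π τ_allow))^(1/3) = (16·353300/(π·3.38×10^7))^(1/3) = 0.3762 m.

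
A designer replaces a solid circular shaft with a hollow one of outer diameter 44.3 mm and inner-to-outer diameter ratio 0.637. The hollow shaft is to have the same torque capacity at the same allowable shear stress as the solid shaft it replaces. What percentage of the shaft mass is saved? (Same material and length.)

33.0 %

Equal τ_max and T ⇒ the solid shaft needs d_s³ = d_o³(1−k⁴), so d_s = 44.3·(1−0.637⁴)^(1/3) = 41.72 mm.
Area ratio A_h/A_s = d_o²(1−k²)/d_s² = (1−k²)/(1−k⁴)^(2/3) = 0.6700.
Mass saving = 1 − 0.6700 = 33.0 %.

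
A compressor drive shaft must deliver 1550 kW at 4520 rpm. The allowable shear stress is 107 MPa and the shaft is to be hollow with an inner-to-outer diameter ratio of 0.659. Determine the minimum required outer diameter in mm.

ω = 2π·4520/60 = 473.3 rad/s, so T = P/ω = 1550×10³ / 473.3 = 3275 N·m.
For a hollow shaft with d_i/d_o = 0.659: τ_max = 16T/(π d_o³ (1−k⁴)), so d_o = [16T/(π τ_allow (1−k⁴))]^(1/3) = [16·3275/(π·1.07×10^8·0.8114)]^(1/3) = 0.05770 m.

57.7 mm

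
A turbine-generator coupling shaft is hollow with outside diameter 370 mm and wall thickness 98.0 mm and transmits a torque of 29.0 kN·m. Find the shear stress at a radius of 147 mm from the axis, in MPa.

2.44 MPa

J = π(d_o⁴ − d_i⁴)/32 = π(0.370⁴ − 0.174⁴)/32 = 1.750×10^-3 m⁴.
Shear stress varies linearly with radius: τ = T·r/J = 29000 × 0.147 / 1.750×10^-3 = 2.436×10^6 Pa.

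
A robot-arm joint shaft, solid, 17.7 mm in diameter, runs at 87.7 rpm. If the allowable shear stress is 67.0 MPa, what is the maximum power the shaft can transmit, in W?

670 W

J = πd⁴/32 = π(0.0177)⁴/32 = 9.636×10^-9 m⁴.
T_max = τ_allow·J/r = 6.70×10^7 × 9.636×10^-9 / 0.00885 = 72.95 N·m.
ω = 2π·87.7/60 = 9.184 rad/s, so P_max = T_max·ω = 670.0 W.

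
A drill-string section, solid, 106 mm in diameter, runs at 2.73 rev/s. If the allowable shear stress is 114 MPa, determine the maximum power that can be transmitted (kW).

J = πd⁴/32 = π(0.106)⁴/32 = 1.239×10^-5 m⁴.
T_max = τ_allow·J/r = 1.14×10^8 × 1.239×10^-5 / 0.0530 = 26660 N·m.
ω = 2π·2.73 = 17.15 rad/s, so P_max = T_max·ω = 4.573×10^5 W.

457 kW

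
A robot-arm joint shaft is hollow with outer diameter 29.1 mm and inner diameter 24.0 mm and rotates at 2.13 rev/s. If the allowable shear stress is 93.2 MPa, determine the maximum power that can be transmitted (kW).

3.24 kW

J = π(d_o⁴ − d_i⁴)/32 = π(0.0291⁴ − 0.0240⁴)/32 = 3.783×10^-8 m⁴.
T_max = τ_allow·J/r = 9.32×10^7 × 3.783×10^-8 / 0.0146 = 242.3 N·m.
ω = 2π·2.13 = 13.38 rad/s, so P_max = T_max·ω = 3243 W.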